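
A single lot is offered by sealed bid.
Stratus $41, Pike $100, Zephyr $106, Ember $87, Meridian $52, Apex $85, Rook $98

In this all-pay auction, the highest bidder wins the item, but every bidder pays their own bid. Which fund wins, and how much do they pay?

Zephyr pays $106

Bids ranked: 106 (Zephyr) > 100 (Pike) > 98 (Rook) > 87 (Ember) > 85 (Apex) > 52 (Meridian) > …
Zephyr is highest and takes the item; every bidder forfeits their bid.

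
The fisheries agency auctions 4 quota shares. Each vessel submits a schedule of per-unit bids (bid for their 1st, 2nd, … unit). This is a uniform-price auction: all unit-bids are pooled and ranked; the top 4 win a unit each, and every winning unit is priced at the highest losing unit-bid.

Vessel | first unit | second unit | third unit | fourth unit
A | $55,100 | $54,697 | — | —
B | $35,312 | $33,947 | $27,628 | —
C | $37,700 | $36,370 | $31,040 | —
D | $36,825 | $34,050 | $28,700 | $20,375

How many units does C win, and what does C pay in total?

All unit-bids, highest first — top 4: 55,100 (A-1), 54,697 (A-2), 37,700 (C-1), 36,825 (D-1)
The (k+1)-th unit-bid is $36,370.
C wins 1 unit(s) at $36,370 each.

C: 1 unit, pays $36,370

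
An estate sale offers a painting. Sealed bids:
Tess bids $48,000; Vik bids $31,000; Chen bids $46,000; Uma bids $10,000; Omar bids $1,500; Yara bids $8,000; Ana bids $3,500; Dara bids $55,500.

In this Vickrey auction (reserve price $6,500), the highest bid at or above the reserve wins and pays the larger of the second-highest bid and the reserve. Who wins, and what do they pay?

Bids ranked: 55,500 (Dara) > 48,000 (Tess) > 46,000 (Chen) > 31,000 (Vik) > 10,000 (Uma) > 8,000 (Yara) > …
Dara has the top bid at or above the reserve ($55,500).
max(second-highest $48,000, reserve $6,500) = $48,000; the reserve does not bind.

Dara pays $48,000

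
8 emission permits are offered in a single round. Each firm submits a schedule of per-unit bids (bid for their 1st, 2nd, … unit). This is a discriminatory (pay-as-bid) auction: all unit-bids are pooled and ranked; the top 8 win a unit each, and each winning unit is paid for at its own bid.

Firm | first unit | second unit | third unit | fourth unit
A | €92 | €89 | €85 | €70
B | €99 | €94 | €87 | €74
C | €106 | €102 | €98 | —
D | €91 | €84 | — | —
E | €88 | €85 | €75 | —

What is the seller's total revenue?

Merging the schedules and taking the best 8: 106 (C-1), 102 (C-2), 99 (B-1), 98 (C-3), 94 (B-2), 92 (A-1), 91 (D-1), 89 (A-2)
Next rejected bid: €88 (not a price — pay-as-bid).
Each winning unit pays its own bid.
Revenue = 106 + 102 + 99 + 98 + 94 + 92 + 91 + 89 = €771.

Total revenue: €771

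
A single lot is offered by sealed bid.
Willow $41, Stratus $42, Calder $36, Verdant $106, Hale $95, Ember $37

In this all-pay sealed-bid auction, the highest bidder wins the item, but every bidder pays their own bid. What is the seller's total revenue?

Sorting bids: 106 (Verdant) > 95 (Hale) > 42 (Stratus) > 41 (Willow) > 37 (Ember) > 36 (Calder)
Every bidder forfeits their bid regardless of winning.
Revenue = 41 + 42 + 36 + 106 + 95 + 37 = $357.

Total revenue: $357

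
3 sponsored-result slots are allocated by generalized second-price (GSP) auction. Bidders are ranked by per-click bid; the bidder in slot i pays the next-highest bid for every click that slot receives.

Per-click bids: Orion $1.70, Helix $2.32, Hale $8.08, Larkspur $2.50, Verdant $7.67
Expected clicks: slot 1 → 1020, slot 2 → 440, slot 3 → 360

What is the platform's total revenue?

Per-click bids in order: $8.08 (Hale) > $7.67 (Verdant) > $2.50 (Larkspur) > $2.32 (Helix) > …
Slot 1: Hale pays $7.67 × 1020 = $7823.40
Slot 2: Verdant pays $2.50 × 440 = $1100.00
Slot 3: Larkspur pays $2.32 × 360 = $835.20
Total = $9758.60

Total revenue: $9758.60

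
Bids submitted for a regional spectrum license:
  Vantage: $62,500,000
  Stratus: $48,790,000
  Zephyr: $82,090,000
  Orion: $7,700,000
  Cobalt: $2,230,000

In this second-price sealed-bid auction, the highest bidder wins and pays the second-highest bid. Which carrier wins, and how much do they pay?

Zephyr pays $62,500,000

Sorting bids: 82,090,000 (Zephyr) > 62,500,000 (Vantage) > 48,790,000 (Stratus) > 7,700,000 (Orion) > 2,230,000 (Cobalt)
Second-price: Zephyr pays Vantage's bid of $62,500,000.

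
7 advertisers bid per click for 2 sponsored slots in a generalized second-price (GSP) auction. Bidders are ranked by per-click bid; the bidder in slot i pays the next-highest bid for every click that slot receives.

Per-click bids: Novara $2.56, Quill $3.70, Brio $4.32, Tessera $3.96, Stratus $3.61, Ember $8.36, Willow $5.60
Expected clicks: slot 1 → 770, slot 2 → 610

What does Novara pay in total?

Novara pays $0.00

Ranked by bid: $8.36 (Ember) > $5.60 (Willow) > $4.32 (Brio) > …
Novara ranks below slot 2 → no slot, pays nothing.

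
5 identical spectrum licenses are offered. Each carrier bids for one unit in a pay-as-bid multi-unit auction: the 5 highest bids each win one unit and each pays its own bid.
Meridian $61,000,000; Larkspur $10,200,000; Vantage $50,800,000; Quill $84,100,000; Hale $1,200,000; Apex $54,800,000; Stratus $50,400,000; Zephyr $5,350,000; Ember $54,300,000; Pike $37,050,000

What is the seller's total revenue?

Ordering the bids: 84,100,000 (Quill), 61,000,000 (Meridian), 54,800,000 (Apex), 54,300,000 (Ember), 50,800,000 (Vantage), 50,400,000 (Stratus), 37,050,000 (Pike), …
Top 5: Quill, Meridian, Apex, Ember, Vantage.
Total revenue = 84,100,000 + 61,000,000 + 54,800,000 + 54,300,000 + 50,800,000 = $305,000,000.

Total revenue: $305,000,000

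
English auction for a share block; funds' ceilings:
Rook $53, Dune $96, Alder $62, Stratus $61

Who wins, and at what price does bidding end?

Sorting limits: 96 (Dune) > 62 (Alder) > 61 (Stratus) > 53 (Rook)
Alder is the last rival to drop out, at $62; Dune remains and wins at that price.

Dune wins at $62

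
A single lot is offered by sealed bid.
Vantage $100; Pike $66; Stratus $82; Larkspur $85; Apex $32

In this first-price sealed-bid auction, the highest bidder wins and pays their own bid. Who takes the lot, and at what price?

Vantage pays $100

Bids in order: 100 (Vantage) > 85 (Larkspur) > 82 (Stratus) > 66 (Pike) > 32 (Apex)
First-price: Vantage pays what they bid, $100.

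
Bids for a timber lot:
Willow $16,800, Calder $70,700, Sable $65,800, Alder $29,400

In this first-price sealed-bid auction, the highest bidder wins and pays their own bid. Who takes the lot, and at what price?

Bids in order: 70,700 (Calder) > 65,800 (Sable) > 29,400 (Alder) > 16,800 (Willow)
Calder has the highest bid and pays exactly that: $70,700.

Calder pays $70,700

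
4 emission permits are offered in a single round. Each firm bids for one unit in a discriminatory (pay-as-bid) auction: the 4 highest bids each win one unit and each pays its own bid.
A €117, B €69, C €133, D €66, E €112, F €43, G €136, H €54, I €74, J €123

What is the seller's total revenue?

Ordering the bids: 136 (G), 133 (C), 123 (J), 117 (A), 112 (E), 74 (I), …
The 4 highest are G, C, J, A.
Total revenue = 136 + 133 + 123 + 117 = €509.

Total revenue: €509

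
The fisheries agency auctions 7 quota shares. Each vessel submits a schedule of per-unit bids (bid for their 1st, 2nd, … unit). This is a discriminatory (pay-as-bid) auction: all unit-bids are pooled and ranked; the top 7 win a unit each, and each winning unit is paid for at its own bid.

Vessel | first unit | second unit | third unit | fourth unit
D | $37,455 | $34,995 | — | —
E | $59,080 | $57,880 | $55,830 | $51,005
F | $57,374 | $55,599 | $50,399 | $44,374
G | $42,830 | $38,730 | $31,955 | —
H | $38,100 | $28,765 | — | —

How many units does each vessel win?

E 4, F 3

Merging the schedules and taking the best 7: 59,080 (E-1), 57,880 (E-2), 57,374 (F-1), 55,830 (E-3), 55,599 (F-2), 51,005 (E-4), 50,399 (F-3)
Next rejected bid: $44,374 (not a price — pay-as-bid).
Allocation: E 4, F 3.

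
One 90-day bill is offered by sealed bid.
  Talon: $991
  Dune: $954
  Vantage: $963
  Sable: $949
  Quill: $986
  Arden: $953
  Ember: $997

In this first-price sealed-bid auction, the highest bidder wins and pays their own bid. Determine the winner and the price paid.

Ember pays $997

First-price sealed-bid auction: the highest bidder wins and pays their own bid.
Bids in order: 997 (Ember) > 991 (Talon) > 986 (Quill) > 963 (Vantage) > 954 (Dune) > 953 (Arden) > …
First-price: Ember pays what they bid, $997.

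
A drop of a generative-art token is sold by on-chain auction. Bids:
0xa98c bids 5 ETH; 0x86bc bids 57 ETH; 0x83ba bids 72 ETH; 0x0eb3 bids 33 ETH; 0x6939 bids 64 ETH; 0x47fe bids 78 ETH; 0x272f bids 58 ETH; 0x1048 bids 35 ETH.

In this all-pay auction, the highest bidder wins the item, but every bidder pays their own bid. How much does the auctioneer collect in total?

Total revenue: 402 ETH

Rule: the highest bidder wins the item, but every bidder pays their own bid.
Bids ranked: 78 (0x47fe) > 72 (0x83ba) > 64 (0x6939) > 58 (0x272f) > 57 (0x86bc) > 35 (0x1048) > …
0x47fe wins with the top bid; all bids are sunk regardless.
Every bidder forfeits their bid regardless of winning.
Revenue = 5 + 57 + 72 + 33 + 64 + 78 + 58 + 35 = 402 ETH.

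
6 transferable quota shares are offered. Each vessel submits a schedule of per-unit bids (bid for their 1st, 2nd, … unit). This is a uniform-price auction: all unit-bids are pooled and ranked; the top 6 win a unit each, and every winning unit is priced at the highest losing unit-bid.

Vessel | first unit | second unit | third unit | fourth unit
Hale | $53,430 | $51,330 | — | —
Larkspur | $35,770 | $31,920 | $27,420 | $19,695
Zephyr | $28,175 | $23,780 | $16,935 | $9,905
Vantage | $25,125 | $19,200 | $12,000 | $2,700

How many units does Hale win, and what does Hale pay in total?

Hale: 2 units, pays $50,250

Merging the schedules and taking the best 6: 53,430 (Hale-1), 51,330 (Hale-2), 35,770 (Larkspur-1), 31,920 (Larkspur-2), 28,175 (Zephyr-1), 27,420 (Larkspur-3)
The (k+1)-th unit-bid is $25,125.
Hale wins 2 unit(s) at $25,125 each.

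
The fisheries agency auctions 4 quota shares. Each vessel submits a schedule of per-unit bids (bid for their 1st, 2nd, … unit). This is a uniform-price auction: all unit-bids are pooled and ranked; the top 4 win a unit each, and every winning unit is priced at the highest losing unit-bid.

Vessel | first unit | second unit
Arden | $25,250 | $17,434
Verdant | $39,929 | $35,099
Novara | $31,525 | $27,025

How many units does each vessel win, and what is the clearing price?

Novara 2, Verdant 2; clearing price $25,250

Pooled unit-bids ranked (top 4): 39,929 (Verdant-1), 35,099 (Verdant-2), 31,525 (Novara-1), 27,025 (Novara-2)
Highest rejected unit-bid = $25,250.
Allocation: Novara 2, Verdant 2.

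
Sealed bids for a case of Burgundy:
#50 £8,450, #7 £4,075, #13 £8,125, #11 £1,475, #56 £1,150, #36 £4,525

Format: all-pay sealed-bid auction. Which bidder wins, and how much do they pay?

Bids ranked: 8,450 (#50) > 8,125 (#13) > 4,525 (#36) > 4,075 (#7) > 1,475 (#11) > 1,150 (#56)
#50 wins with the top bid; all bids are sunk regardless.

#50 pays £8,450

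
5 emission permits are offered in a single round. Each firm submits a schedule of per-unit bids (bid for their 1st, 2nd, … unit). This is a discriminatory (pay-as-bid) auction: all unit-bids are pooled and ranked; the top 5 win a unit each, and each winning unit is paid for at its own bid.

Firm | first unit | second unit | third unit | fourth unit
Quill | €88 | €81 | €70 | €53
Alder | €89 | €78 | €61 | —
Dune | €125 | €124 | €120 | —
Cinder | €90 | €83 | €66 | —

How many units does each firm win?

Alder 1, Cinder 1, Dune 3

Merging the schedules and taking the best 5: 125 (Dune-1), 124 (Dune-2), 120 (Dune-3), 90 (Cinder-1), 89 (Alder-1)
Next rejected bid: €88 (not a price — pay-as-bid).
Allocation: Alder 1, Cinder 1, Dune 3.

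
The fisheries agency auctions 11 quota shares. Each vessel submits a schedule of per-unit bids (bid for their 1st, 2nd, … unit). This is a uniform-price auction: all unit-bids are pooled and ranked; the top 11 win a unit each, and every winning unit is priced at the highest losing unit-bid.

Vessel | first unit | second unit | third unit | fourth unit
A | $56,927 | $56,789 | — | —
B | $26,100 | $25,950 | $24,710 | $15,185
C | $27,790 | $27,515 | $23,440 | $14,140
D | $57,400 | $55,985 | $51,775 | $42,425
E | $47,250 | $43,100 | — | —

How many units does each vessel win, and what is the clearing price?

A 2, B 1, C 2, D 4, E 2; clearing price $25,950

Merging the schedules and taking the best 11: 57,400 (D-1), 56,927 (A-1), 56,789 (A-2), 55,985 (D-2), 51,775 (D-3), 47,250 (E-1), 43,100 (E-2), 42,425 (D-4), 27,790 (C-1), 27,515 (C-2), 26,100 (B-1)
Highest rejected unit-bid = $25,950.
Allocation: A 2, B 1, C 2, D 4, E 2.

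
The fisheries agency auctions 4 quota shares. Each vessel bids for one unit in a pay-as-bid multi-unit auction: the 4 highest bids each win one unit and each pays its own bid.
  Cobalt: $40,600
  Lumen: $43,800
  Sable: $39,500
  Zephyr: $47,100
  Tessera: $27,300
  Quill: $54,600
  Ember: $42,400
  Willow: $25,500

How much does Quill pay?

Quill pays $54,600

Bids ranked high→low: 54,600 (Quill), 47,100 (Zephyr), 43,800 (Lumen), 42,400 (Ember), 40,600 (Cobalt), 39,500 (Sable), …
Top 4: Quill, Zephyr, Lumen, Ember.
Quill wins → own bid $54,600.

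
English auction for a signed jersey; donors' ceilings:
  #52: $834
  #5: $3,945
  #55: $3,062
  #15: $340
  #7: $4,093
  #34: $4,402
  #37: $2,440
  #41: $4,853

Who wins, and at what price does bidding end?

#41 wins at $4,402

Rule: the price rises until one bidder remains; the winner pays the price at which the last rival dropped out.
Sorting limits: 4,853 (#41) > 4,402 (#34) > 4,093 (#7) > 3,945 (#5) > 3,062 (#55) > 2,440 (#37) > …
Once the price passes $4,402, only #41 is left; the hammer falls at #34's limit of $4,402.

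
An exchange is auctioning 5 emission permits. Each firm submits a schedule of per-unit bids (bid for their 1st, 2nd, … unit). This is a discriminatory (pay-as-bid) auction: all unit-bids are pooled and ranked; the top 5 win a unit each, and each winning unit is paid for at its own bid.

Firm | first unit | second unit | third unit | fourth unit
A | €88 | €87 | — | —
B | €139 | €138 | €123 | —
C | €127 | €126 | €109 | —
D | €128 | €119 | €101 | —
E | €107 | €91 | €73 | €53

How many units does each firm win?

B 2, C 2, D 1

Merging the schedules and taking the best 5: 139 (B-1), 138 (B-2), 128 (D-1), 127 (C-1), 126 (C-2)
Next rejected bid: €123 (not a price — pay-as-bid).
Allocation: B 2, C 2, D 1.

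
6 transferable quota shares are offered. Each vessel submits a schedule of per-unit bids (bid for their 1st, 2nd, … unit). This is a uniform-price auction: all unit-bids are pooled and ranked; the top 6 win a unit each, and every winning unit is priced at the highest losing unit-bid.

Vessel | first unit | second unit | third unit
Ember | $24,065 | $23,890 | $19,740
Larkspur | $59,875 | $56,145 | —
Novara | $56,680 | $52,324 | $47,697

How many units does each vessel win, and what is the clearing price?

Pooled unit-bids ranked (top 6): 59,875 (Larkspur-1), 56,680 (Novara-1), 56,145 (Larkspur-2), 52,324 (Novara-2), 47,697 (Novara-3), 24,065 (Ember-1)
The (k+1)-th unit-bid is $23,890.
Allocation: Ember 1, Larkspur 2, Novara 3.

Ember 1, Larkspur 2, Novara 3; clearing price $23,890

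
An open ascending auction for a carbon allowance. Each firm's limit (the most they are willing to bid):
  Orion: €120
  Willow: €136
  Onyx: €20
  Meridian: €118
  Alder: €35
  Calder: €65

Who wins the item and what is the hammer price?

Rule: the price rises until one bidder remains; the winner pays the price at which the last rival dropped out.
Sorting limits: 136 (Willow) > 120 (Orion) > 118 (Meridian) > 65 (Calder) > 35 (Alder) > 20 (Onyx)
Once the price passes €120, only Willow is left; the hammer falls at Orion's limit of €120.

Willow wins at €120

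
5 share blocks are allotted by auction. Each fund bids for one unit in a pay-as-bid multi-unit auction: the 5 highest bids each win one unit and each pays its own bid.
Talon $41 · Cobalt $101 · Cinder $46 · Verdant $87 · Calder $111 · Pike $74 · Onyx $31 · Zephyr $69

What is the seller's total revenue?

Total revenue: $442

Ordering the bids: 111 (Calder), 101 (Cobalt), 87 (Verdant), 74 (Pike), 69 (Zephyr), 46 (Cinder), 41 (Talon), …
Top 5: Calder, Cobalt, Verdant, Pike, Zephyr.
Total revenue = 111 + 101 + 87 + 74 + 69 = $442.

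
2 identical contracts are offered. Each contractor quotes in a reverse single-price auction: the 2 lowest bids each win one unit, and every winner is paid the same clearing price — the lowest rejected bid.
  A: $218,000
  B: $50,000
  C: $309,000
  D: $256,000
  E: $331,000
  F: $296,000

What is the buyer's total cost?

Total cost: $512,000

Bids ranked low→high: 50,000 (B), 218,000 (A), 256,000 (D), 296,000 (F), …
Lowest 2: B, A.
First losing bid is D's $256,000, which sets the uniform price.
Total cost = 2 × $256,000 = $512,000.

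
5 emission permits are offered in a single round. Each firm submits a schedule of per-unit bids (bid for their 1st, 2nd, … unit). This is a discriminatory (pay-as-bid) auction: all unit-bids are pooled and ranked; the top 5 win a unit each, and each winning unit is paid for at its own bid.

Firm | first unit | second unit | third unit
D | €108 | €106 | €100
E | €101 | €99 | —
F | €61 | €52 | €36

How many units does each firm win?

D 3, E 2

Pooled unit-bids ranked (top 5): 108 (D-1), 106 (D-2), 101 (E-1), 100 (D-3), 99 (E-2)
Next rejected bid: €61 (not a price — pay-as-bid).
Allocation: D 3, E 2.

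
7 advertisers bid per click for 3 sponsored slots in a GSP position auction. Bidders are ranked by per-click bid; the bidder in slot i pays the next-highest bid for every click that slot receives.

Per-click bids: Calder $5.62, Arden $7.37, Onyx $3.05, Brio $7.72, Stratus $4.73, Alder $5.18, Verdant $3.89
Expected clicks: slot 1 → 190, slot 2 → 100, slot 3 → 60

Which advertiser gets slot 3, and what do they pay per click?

Calder; $5.18 per click

Ranked by bid: $7.72 (Brio) > $7.37 (Arden) > $5.62 (Calder) > $5.18 (Alder) > …
Slot 3 goes to the third-ranked bidder, Calder, who pays the next bid down: $5.18/click.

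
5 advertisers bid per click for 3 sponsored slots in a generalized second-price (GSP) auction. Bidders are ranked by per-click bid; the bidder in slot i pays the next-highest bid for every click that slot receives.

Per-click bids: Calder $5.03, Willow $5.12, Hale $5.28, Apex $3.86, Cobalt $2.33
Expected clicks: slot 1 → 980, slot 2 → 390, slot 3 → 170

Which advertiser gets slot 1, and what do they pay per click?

Hale; $5.12 per click

Per-click bids in order: $5.28 (Hale) > $5.12 (Willow) > $5.03 (Calder) > $3.86 (Apex) > …
Slot 1 goes to the first-ranked bidder, Hale, who pays the next bid down: $5.12/click.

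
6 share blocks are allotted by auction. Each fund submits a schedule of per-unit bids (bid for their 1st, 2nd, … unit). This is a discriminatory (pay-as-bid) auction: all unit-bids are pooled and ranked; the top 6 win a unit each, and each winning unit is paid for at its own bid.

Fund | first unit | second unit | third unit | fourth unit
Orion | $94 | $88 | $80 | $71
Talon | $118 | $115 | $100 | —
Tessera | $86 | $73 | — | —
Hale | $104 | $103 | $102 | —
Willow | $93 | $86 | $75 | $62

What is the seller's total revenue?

All unit-bids, highest first — top 6: 118 (Talon-1), 115 (Talon-2), 104 (Hale-1), 103 (Hale-2), 102 (Hale-3), 100 (Talon-3)
Next rejected bid: $94 (not a price — pay-as-bid).
Each winning unit pays its own bid.
Revenue = 118 + 115 + 104 + 103 + 102 + 100 = $642.

Total revenue: $642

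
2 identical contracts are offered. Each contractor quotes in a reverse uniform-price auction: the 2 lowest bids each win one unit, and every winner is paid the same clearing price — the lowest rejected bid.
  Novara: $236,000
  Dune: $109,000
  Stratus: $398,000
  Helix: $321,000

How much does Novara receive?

Sorting: 109,000 (Dune), 236,000 (Novara), 321,000 (Helix), 398,000 (Stratus)
Lowest 2: Dune, Novara.
First losing bid is Helix's $321,000, which sets the uniform price.
Novara wins → is paid $321,000.

Novara is paid $321,000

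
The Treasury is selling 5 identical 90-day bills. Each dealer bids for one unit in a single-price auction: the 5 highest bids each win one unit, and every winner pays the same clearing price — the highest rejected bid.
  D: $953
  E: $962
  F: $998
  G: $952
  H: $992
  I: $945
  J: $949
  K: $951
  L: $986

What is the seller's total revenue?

Ordering the bids: 998 (F), 992 (H), 986 (L), 962 (E), 953 (D), 952 (G), 951 (K), …
The 5 highest are F, H, L, E, D.
First losing bid is G's $952, which sets the uniform price.
Total revenue = 5 × $952 = $4,760.

Total revenue: $4,760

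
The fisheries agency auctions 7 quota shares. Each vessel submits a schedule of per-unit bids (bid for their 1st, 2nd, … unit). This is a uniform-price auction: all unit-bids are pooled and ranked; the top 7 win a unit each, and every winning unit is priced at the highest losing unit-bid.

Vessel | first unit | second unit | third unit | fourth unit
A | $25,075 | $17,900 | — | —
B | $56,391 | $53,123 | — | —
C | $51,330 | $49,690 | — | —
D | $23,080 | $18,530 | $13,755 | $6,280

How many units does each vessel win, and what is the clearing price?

All unit-bids, highest first — top 7: 56,391 (B-1), 53,123 (B-2), 51,330 (C-1), 49,690 (C-2), 25,075 (A-1), 23,080 (D-1), 18,530 (D-2)
First bid not allocated: $17,900.
Allocation: A 1, B 2, C 2, D 2.

A 1, B 2, C 2, D 2; clearing price $17,900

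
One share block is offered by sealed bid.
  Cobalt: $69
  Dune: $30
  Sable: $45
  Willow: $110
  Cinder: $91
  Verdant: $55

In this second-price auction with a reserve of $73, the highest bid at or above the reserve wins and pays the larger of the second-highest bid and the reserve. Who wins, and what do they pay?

Sorting bids: 110 (Willow) > 91 (Cinder) > 69 (Cobalt) > 55 (Verdant) > 45 (Sable) > 30 (Dune)
Highest eligible bid: Willow at $110.
max(second-highest $91, reserve $73) = $91; the reserve does not bind.

Willow pays $91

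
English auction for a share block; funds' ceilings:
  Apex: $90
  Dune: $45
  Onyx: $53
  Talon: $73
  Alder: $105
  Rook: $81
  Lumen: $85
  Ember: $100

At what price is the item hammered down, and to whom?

Alder wins at $100

Limits in order: 105 (Alder) > 100 (Ember) > 90 (Apex) > 85 (Lumen) > 81 (Rook) > 73 (Talon) > …
Ember is the last rival to drop out, at $100; Alder remains and wins at that price.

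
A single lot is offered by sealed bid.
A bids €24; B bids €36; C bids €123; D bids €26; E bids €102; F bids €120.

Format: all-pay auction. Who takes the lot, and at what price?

C pays €123

Sorting bids: 123 (C) > 120 (F) > 102 (E) > 36 (B) > 26 (D) > 24 (A)
C is highest and takes the item; every bidder forfeits their bid.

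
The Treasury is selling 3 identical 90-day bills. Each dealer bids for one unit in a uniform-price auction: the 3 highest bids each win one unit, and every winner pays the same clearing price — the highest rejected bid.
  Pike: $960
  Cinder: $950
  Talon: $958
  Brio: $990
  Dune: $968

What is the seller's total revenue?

Total revenue: $2,874

Ordering the bids: 990 (Brio), 968 (Dune), 960 (Pike), 958 (Talon), 950 (Cinder)
Top 3: Brio, Dune, Pike.
Highest unsuccessful bid: $958 → clearing price.
Total revenue = 3 × $958 = $2,874.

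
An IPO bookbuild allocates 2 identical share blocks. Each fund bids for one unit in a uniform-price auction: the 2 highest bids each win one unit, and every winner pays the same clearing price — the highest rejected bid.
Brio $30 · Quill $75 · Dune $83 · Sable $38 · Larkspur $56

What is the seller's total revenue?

Total revenue: $112

Sorting: 83 (Dune), 75 (Quill), 56 (Larkspur), 38 (Sable), …
Top 2: Dune, Quill.
Clearing price = highest rejected bid = $56.
Total revenue = 2 × $56 = $112.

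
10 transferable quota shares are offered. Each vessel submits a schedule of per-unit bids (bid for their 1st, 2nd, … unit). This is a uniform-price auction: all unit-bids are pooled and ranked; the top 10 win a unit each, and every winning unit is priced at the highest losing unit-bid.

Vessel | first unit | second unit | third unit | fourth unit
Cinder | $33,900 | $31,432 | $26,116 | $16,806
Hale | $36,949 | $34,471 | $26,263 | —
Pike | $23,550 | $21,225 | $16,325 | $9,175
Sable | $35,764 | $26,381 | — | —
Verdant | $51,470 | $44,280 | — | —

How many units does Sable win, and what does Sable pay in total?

Sable: 2 units, pays $47,100

Merging the schedules and taking the best 10: 51,470 (Verdant-1), 44,280 (Verdant-2), 36,949 (Hale-1), 35,764 (Sable-1), 34,471 (Hale-2), 33,900 (Cinder-1), 31,432 (Cinder-2), 26,381 (Sable-2), 26,263 (Hale-3), 26,116 (Cinder-3)
First bid not allocated: $23,550.
Sable wins 2 unit(s) at $23,550 each.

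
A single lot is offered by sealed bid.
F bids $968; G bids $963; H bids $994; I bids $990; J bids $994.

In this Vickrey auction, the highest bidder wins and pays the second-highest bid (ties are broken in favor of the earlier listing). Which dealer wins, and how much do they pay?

Rule: the highest bidder wins and pays the second-highest bid.
Bids in order: 994 (H) > 994 (J) > 990 (I) > 968 (F) > 963 (G)
H and J tie at $994; tie-break gives it to H.
H is highest; pays the second-highest bid, $994.

H pays $994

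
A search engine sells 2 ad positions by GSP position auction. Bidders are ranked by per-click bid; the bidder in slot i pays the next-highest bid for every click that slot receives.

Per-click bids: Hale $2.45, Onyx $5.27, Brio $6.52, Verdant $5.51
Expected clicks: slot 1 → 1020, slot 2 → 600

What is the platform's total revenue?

Total revenue: $8782.20

Per-click bids in order: $6.52 (Brio) > $5.51 (Verdant) > $5.27 (Onyx) > …
Slot 1: Brio pays $5.51 × 1020 = $5620.20
Slot 2: Verdant pays $5.27 × 600 = $3162.00
Total = $8782.20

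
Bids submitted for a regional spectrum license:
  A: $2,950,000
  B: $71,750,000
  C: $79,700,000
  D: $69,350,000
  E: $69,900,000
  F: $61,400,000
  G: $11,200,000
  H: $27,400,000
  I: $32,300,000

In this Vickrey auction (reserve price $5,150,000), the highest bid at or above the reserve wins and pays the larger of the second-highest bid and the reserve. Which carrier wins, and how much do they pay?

Bids ranked: 79,700,000 (C) > 71,750,000 (B) > 69,900,000 (E) > 69,350,000 (D) > 61,400,000 (F) > 32,300,000 (I) > …
Highest eligible bid: C at $79,700,000.
max(second-highest $71,750,000, reserve $5,150,000) = $71,750,000; the reserve does not bind.

C pays $71,750,000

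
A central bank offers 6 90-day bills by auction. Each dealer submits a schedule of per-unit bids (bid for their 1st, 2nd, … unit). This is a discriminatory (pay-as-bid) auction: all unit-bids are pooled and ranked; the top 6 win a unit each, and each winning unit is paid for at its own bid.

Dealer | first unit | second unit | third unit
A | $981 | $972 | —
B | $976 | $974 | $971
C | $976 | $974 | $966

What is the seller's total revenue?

Total revenue: $5,853

Pooled unit-bids ranked (top 6): 981 (A-1), 976 (B-1), 976 (C-1), 974 (B-2), 974 (C-2), 972 (A-2)
Next rejected bid: $971 (not a price — pay-as-bid).
Each winning unit pays its own bid.
Revenue = 981 + 976 + 976 + 974 + 974 + 972 = $5,853.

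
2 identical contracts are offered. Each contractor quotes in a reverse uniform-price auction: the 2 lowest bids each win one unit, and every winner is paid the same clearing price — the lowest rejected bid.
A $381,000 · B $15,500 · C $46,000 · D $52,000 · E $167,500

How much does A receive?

A is paid $0

Bids ranked low→high: 15,500 (B), 46,000 (C), 52,000 (D), 167,500 (E), …
Winners (2 units): B, C.
First losing bid is D's $52,000, which sets the uniform price.
A does not win → is paid $0.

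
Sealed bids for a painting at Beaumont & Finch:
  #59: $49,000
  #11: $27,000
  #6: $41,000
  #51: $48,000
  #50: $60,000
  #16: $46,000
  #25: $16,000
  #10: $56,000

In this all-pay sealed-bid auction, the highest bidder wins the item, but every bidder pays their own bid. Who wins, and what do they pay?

#50 pays $60,000

Bids ranked: 60,000 (#50) > 56,000 (#10) > 49,000 (#59) > 48,000 (#51) > 46,000 (#16) > 41,000 (#6) > …
#50 wins with the top bid; all bids are sunk regardless.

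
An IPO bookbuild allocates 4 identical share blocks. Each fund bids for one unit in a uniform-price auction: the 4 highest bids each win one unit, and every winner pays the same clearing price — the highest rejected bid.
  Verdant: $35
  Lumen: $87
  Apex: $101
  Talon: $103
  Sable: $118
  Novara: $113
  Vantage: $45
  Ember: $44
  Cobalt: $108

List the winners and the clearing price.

Sorting: 118 (Sable), 113 (Novara), 108 (Cobalt), 103 (Talon), 101 (Apex), 87 (Lumen), …
The 4 highest are Sable, Novara, Cobalt, Talon.
Clearing price = highest rejected bid = $101.

Sable, Novara, Cobalt, Talon; each pays $101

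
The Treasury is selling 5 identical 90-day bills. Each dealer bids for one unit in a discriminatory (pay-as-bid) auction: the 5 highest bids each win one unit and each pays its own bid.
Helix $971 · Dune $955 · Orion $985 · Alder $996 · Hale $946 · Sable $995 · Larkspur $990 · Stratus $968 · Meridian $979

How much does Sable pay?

Ordering the bids: 996 (Alder), 995 (Sable), 990 (Larkspur), 985 (Orion), 979 (Meridian), 971 (Helix), 968 (Stratus), …
Top 5: Alder, Sable, Larkspur, Orion, Meridian.
Sable wins → own bid $995.

Sable pays $995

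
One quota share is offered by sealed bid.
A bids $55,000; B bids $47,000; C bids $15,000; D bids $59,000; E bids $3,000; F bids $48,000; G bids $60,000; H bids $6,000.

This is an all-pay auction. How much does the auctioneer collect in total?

All-pay auction: the highest bidder wins the item, but every bidder pays their own bid.
Bids in order: 60,000 (G) > 59,000 (D) > 55,000 (A) > 48,000 (F) > 47,000 (B) > 15,000 (C) > …
Every bidder forfeits their bid regardless of winning.
Revenue = 55,000 + 47,000 + 15,000 + 59,000 + 3,000 + 48,000 + 60,000 + 6,000 = $293,000.

Total revenue: $293,000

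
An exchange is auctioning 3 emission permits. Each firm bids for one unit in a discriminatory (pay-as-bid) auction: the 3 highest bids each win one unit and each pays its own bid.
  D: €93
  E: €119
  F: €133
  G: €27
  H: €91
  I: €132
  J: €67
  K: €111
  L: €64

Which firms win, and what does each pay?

F €133, I €132, E €119

Bids ranked high→low: 133 (F), 132 (I), 119 (E), 111 (K), 93 (D), …
Winners (3 units): F, I, E.
Each winner pays its own bid: F €133, I €132, E €119.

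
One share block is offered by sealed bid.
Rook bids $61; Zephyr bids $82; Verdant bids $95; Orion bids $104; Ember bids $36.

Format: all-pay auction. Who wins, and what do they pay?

All-pay auction: the highest bidder wins the item, but every bidder pays their own bid.
Bids ranked: 104 (Orion) > 95 (Verdant) > 82 (Zephyr) > 61 (Rook) > 36 (Ember)
Orion wins with the top bid; all bids are sunk regardless.

Orion pays $104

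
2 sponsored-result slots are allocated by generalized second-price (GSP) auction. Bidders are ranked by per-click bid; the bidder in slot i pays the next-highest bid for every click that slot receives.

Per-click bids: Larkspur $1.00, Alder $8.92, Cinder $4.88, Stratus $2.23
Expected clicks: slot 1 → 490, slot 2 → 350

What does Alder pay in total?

Alder pays $2391.20

Sorting advertisers: $8.92 (Alder) > $4.88 (Cinder) > $2.23 (Stratus) > …
Alder holds slot 1 → pays next bid $4.88 × 490 clicks = $2391.20.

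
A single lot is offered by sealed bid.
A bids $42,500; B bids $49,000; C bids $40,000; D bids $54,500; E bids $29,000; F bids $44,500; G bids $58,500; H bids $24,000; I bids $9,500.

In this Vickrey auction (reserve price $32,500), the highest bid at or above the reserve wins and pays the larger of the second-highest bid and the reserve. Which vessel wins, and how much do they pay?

Rule: the highest bid at or above the reserve wins and pays the larger of the second-highest bid and the reserve.
Bids in order: 58,500 (G) > 54,500 (D) > 49,000 (B) > 44,500 (F) > 42,500 (A) > 40,000 (C) > …
G has the top bid at or above the reserve ($58,500).
Second-highest bid $54,500 exceeds the reserve $32,500 → payment $54,500.

G pays $54,500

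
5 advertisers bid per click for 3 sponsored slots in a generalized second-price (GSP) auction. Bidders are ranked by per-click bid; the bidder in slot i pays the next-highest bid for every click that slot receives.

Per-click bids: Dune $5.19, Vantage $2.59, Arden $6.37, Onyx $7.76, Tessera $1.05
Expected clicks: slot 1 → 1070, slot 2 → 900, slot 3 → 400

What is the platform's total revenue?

Ranked by bid: $7.76 (Onyx) > $6.37 (Arden) > $5.19 (Dune) > $2.59 (Vantage) > …
Slot 1: Onyx pays $6.37 × 1070 = $6815.90
Slot 2: Arden pays $5.19 × 900 = $4671.00
Slot 3: Dune pays $2.59 × 400 = $1036.00
Total = $12522.90

Total revenue: $12522.90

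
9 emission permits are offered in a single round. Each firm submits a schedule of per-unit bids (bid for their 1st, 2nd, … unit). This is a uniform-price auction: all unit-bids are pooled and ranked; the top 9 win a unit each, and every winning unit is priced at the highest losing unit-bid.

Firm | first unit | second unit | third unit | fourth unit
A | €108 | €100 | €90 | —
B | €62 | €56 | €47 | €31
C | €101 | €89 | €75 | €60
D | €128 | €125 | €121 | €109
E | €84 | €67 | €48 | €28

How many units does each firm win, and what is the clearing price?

A 3, C 2, D 4; clearing price €84

Pooled unit-bids ranked (top 9): 128 (D-1), 125 (D-2), 121 (D-3), 109 (D-4), 108 (A-1), 101 (C-1), 100 (A-2), 90 (A-3), 89 (C-2)
Highest rejected unit-bid = €84.
Allocation: A 3, C 2, D 4.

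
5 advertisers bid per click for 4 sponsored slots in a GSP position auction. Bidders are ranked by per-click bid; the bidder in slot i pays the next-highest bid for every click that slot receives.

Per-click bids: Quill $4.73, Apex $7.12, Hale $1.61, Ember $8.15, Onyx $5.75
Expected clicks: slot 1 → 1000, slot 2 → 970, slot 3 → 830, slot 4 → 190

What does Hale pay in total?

Hale pays $0.00

Per-click bids in order: $8.15 (Ember) > $7.12 (Apex) > $5.75 (Onyx) > $4.73 (Quill) > $1.61 (Hale)
Hale ranks below slot 4 → no slot, pays nothing.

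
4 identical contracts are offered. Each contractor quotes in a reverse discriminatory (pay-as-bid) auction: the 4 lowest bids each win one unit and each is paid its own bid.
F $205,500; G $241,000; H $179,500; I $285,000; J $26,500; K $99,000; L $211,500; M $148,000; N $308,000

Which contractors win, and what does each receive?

J $26,500, K $99,000, M $148,000, H $179,500

Sorting: 26,500 (J), 99,000 (K), 148,000 (M), 179,500 (H), 205,500 (F), 211,500 (L), …
Lowest 4: J, K, M, H.
Each winner is paid its own bid: J $26,500, K $99,000, M $148,000, H $179,500.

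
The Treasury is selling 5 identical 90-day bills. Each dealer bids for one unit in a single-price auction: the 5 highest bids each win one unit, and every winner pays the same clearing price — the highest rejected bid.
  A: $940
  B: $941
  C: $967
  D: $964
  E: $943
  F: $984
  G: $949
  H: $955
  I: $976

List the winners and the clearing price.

Bids ranked high→low: 984 (F), 976 (I), 967 (C), 964 (D), 955 (H), 949 (G), 943 (E), …
The 5 highest are F, I, C, D, H.
Clearing price = highest rejected bid = $949.

F, I, C, D, H; each pays $949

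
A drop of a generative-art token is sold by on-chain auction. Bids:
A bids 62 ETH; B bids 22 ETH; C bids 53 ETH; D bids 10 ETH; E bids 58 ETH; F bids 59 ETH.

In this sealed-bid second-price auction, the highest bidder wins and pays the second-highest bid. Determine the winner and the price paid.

A pays 59 ETH

Sealed-bid second-price auction: the highest bidder wins and pays the second-highest bid.
Bids in order: 62 (A) > 59 (F) > 58 (E) > 53 (C) > 22 (B) > 10 (D)
A wins with the highest bid; price is set by the runner-up at 59 ETH.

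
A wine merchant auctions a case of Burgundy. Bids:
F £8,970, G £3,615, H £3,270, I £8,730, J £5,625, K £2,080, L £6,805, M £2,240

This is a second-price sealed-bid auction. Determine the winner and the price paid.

F pays £8,730

Bids ranked: 8,970 (F) > 8,730 (I) > 6,805 (L) > 5,625 (J) > 3,615 (G) > 3,270 (H) > …
Second-price: F pays I's bid of £8,730.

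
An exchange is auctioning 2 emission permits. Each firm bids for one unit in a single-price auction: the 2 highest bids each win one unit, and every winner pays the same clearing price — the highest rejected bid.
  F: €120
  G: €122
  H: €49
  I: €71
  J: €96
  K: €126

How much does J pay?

J pays €0

Ordering the bids: 126 (K), 122 (G), 120 (F), 96 (J), …
The 2 highest are K, G.
Clearing price = highest rejected bid = €120.
J does not win → pays €0.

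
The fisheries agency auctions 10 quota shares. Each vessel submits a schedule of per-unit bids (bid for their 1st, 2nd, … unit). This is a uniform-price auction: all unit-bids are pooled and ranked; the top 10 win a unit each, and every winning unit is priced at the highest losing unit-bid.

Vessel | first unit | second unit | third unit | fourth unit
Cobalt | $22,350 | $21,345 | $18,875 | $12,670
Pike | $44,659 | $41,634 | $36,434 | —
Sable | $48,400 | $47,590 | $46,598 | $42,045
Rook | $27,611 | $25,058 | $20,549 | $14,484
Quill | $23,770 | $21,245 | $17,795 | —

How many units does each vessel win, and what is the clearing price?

Pike 3, Quill 1, Rook 2, Sable 4; clearing price $22,350

Pooled unit-bids ranked (top 10): 48,400 (Sable-1), 47,590 (Sable-2), 46,598 (Sable-3), 44,659 (Pike-1), 42,045 (Sable-4), 41,634 (Pike-2), 36,434 (Pike-3), 27,611 (Rook-1), 25,058 (Rook-2), 23,770 (Quill-1)
Highest rejected unit-bid = $22,350.
Allocation: Pike 3, Quill 1, Rook 2, Sable 4.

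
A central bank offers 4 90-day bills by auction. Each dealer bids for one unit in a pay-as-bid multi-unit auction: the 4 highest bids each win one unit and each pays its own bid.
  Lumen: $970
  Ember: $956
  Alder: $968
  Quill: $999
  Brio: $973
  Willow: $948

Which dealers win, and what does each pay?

Quill $999, Brio $973, Lumen $970, Alder $968

Ordering the bids: 999 (Quill), 973 (Brio), 970 (Lumen), 968 (Alder), 956 (Ember), 948 (Willow)
The 4 highest are Quill, Brio, Lumen, Alder.
Each winner pays its own bid: Quill $999, Brio $973, Lumen $970, Alder $968.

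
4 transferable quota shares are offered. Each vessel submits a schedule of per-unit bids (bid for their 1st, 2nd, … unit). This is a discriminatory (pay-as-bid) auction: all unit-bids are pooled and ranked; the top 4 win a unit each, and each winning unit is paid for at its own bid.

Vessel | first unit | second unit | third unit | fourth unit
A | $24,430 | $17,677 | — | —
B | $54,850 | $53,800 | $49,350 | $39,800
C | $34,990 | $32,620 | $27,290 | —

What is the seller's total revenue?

Pooled unit-bids ranked (top 4): 54,850 (B-1), 53,800 (B-2), 49,350 (B-3), 39,800 (B-4)
Next rejected bid: $34,990 (not a price — pay-as-bid).
Each winning unit pays its own bid.
Revenue = 54,850 + 53,800 + 49,350 + 39,800 = $197,800.

Total revenue: $197,800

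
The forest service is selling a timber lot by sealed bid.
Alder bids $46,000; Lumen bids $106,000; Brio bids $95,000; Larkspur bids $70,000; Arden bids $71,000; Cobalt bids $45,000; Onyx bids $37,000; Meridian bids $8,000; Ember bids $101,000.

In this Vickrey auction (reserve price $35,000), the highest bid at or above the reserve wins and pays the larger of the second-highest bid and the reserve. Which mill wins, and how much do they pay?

Bids in order: 106,000 (Lumen) > 101,000 (Ember) > 95,000 (Brio) > 71,000 (Arden) > 70,000 (Larkspur) > 46,000 (Alder) > …
Highest eligible bid: Lumen at $106,000.
Second-highest bid $101,000 exceeds the reserve $35,000 → payment $101,000.

Lumen pays $101,000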